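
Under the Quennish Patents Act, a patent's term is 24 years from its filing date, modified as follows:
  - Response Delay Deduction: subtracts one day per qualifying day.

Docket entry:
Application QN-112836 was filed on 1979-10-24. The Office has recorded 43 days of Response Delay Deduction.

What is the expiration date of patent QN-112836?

Base term: filing date + 24 years → 24 October 2003.
Response Delay Deduction: −43 days → 11 September 2003.

September 11, 2003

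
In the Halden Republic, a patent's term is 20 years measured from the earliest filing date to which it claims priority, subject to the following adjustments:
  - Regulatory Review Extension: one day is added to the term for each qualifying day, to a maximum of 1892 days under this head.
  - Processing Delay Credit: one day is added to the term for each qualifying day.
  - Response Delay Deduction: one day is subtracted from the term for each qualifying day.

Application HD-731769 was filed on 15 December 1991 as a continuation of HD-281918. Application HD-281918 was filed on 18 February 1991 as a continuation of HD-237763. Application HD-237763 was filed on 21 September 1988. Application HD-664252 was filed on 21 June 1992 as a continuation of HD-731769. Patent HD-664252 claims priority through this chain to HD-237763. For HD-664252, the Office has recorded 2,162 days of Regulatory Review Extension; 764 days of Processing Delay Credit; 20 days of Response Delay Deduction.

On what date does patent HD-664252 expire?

Earliest priority filing: 21 September 1988.
Base term: 21 September 1988 + 20 years → 21 September 2008.
Regulatory Review Extension: 2162 days claimed exceeds the 1892-day cap, so +1892 days → 26 November 2013.
Processing Delay Credit: +764 days → 30 December 2015.
Response Delay Deduction: −20 days → 10 December 2015.

December 10, 2015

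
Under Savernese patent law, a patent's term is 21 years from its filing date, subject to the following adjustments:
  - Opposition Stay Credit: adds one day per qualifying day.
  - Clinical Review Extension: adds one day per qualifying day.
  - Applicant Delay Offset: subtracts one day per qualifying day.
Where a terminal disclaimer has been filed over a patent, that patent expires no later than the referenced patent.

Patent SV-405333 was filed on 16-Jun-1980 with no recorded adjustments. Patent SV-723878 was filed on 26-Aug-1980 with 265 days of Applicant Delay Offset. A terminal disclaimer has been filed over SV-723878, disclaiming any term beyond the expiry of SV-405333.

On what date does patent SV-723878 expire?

Natural term of SV-723878:
  Base: filing + 21 years → 26 August 2001.
  Applicant Delay Offset: −265 days → 4 December 2000.
Expiry of referenced patent SV-405333:
  Base: filing + 21 years → 16 June 2001.
Terminal disclaimer: SV-723878 expires on the earlier of 4 December 2000 and 16 June 2001.

December 4, 2000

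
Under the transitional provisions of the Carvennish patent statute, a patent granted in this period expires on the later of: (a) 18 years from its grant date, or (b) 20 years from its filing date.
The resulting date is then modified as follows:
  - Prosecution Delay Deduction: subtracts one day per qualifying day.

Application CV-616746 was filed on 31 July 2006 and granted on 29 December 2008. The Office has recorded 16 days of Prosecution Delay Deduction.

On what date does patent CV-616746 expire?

(a) grant + 18 years → 29 December 2026.
(b) filing + 20 years → 31 July 2026.
Later of the two: 29 December 2026.
Prosecution Delay Deduction: −16 days → 13 December 2026.

2026-12-13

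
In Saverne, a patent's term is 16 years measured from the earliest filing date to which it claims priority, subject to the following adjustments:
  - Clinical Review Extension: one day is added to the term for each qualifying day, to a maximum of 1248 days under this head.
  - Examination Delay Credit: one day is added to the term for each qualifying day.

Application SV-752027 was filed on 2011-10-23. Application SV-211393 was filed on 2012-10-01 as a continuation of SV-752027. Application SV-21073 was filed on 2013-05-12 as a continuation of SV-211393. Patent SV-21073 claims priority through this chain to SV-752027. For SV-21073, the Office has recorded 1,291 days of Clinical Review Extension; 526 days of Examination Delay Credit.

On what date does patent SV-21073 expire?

August 31, 2032

Earliest priority filing: 23 October 2011.
Base term: 23 October 2011 + 16 years → 23 October 2027.
Clinical Review Extension: 1291 days claimed exceeds the 1248-day cap, so +1248 days → 24 March 2031.
Examination Delay Credit: +526 days → 31 August 2032.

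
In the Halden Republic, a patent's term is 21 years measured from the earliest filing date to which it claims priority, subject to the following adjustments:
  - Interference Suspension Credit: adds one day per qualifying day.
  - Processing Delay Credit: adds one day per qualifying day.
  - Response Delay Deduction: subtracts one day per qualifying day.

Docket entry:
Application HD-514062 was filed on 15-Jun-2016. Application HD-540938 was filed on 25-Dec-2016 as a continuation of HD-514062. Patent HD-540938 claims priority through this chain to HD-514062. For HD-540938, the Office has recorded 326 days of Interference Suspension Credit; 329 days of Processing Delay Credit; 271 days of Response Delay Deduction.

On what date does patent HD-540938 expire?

Earliest priority filing: 15 June 2016.
Base term: 15 June 2016 + 21 years → 15 June 2037.
Interference Suspension Credit: +326 days → 7 May 2038.
Processing Delay Credit: +329 days → 1 April 2039.
Response Delay Deduction: −271 days → 4 July 2038.

July 4, 2038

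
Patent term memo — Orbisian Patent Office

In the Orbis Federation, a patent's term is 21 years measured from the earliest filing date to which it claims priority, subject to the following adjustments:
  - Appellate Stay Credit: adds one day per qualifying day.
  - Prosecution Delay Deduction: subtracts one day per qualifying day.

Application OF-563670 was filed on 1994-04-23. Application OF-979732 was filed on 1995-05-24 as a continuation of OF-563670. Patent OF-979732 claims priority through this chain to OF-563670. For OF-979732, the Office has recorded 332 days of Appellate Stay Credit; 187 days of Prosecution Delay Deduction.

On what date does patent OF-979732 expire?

September 15, 2015

Earliest priority filing: 23 April 1994.
Base term: 23 April 1994 + 21 years → 23 April 2015.
Appellate Stay Credit: +332 days → 20 March 2016.
Prosecution Delay Deduction: −187 days → 15 September 2015.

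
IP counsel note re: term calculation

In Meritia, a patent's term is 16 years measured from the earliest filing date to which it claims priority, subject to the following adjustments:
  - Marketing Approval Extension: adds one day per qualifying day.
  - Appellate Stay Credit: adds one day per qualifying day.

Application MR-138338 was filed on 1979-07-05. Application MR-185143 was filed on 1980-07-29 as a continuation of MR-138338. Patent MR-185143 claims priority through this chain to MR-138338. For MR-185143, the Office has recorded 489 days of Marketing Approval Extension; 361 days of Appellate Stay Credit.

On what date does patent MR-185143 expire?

Earliest priority filing: 5 July 1979.
Base term: 5 July 1979 + 16 years → 5 July 1995.
Marketing Approval Extension: +489 days → 5 November 1996.
Appellate Stay Credit: +361 days → 1 November 1997.

November 1, 1997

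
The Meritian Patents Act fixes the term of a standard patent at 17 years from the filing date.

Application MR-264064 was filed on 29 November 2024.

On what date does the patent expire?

November 29, 2041

Filing date + 17 years → 29 November 2041.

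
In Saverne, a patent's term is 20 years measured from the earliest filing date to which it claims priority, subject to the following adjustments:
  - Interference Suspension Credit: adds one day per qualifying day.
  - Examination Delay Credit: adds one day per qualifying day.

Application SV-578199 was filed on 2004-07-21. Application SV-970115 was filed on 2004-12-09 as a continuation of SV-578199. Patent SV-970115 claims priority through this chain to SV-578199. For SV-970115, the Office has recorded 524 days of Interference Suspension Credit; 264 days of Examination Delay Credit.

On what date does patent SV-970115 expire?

Earliest priority filing: 21 July 2004.
Base term: 21 July 2004 + 20 years → 21 July 2024.
Interference Suspension Credit: +524 days → 27 December 2025.
Examination Delay Credit: +264 days → 17 September 2026.

September 17, 2026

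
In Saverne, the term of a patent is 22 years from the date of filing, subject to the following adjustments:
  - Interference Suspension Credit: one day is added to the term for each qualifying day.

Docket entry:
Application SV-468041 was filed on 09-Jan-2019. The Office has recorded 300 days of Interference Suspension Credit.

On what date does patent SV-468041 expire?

November 5, 2041

Base term: filing date + 22 years → 9 January 2041.
Interference Suspension Credit: +300 days → 5 November 2041.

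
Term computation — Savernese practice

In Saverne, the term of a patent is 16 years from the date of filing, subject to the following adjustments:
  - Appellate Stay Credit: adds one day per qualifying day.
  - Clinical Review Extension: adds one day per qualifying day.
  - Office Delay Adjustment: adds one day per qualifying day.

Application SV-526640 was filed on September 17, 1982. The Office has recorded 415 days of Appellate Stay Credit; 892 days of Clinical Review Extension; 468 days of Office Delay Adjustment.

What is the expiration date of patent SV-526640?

Base term: filing date + 16 years → 17 September 1998.
Appellate Stay Credit: +415 days → 6 November 1999.
Clinical Review Extension: +892 days → 16 April 2002.
Office Delay Adjustment: +468 days → 28 July 2003.

July 28, 2003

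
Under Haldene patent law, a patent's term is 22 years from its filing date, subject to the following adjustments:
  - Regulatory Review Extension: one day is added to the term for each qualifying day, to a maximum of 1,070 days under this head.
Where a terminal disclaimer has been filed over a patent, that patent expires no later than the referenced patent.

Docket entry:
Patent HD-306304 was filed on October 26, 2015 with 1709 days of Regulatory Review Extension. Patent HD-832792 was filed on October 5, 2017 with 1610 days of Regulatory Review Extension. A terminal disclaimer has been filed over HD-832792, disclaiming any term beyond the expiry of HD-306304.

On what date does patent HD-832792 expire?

2040-09-30

Natural term of HD-832792:
  Base: filing + 22 years → 5 October 2039.
  Regulatory Review Extension: 1610 days claimed exceeds the 1070-day cap, so +1070 days → 9 September 2042.
Expiry of referenced patent HD-306304:
  Base: filing + 22 years → 26 October 2037.
  Regulatory Review Extension: 1709 days claimed exceeds the 1070-day cap, so +1070 days → 30 September 2040.
Terminal disclaimer: HD-832792 expires on the earlier of 9 September 2042 and 30 September 2040.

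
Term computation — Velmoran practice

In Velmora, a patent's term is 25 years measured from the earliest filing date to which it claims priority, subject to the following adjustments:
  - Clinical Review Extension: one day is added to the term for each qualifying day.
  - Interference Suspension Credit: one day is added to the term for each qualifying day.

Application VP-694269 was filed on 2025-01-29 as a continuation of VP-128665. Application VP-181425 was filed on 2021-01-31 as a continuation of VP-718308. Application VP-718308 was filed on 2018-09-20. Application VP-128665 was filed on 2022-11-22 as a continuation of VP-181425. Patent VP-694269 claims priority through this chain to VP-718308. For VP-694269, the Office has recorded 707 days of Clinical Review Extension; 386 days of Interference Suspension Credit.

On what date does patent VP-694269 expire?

September 17, 2046

Earliest priority filing: 20 September 2018.
Base term: 20 September 2018 + 25 years → 20 September 2043.
Clinical Review Extension: +707 days → 27 August 2045.
Interference Suspension Credit: +386 days → 17 September 2046.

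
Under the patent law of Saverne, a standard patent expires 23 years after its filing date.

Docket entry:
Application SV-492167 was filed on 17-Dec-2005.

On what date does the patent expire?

December 17, 2028

Filing date + 23 years → 17 December 2028.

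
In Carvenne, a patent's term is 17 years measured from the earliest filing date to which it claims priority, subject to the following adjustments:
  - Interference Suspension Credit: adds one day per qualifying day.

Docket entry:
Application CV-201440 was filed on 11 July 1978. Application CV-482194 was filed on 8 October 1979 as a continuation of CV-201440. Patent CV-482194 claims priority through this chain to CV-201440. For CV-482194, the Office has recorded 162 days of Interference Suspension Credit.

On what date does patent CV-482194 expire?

Earliest priority filing: 11 July 1978.
Base term: 11 July 1978 + 17 years → 11 July 1995.
Interference Suspension Credit: +162 days → 20 December 1995.

1995-12-20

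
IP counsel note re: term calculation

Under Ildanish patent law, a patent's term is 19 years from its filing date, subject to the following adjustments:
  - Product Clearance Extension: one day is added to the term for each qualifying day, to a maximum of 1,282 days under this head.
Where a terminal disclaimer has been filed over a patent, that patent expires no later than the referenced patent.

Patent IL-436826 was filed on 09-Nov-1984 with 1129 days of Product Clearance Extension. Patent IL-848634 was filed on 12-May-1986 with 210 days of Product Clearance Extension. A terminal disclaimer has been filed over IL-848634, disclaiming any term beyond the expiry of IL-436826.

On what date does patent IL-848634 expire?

Natural term of IL-848634:
  Base: filing + 19 years → 12 May 2005.
  Product Clearance Extension: 210 days (within the 1282-day cap) → +210 days → 8 December 2005.
Expiry of referenced patent IL-436826:
  Base: filing + 19 years → 9 November 2003.
  Product Clearance Extension: 1129 days (within the 1282-day cap) → +1129 days → 12 December 2006.
Terminal disclaimer: IL-848634 expires on the earlier of 8 December 2005 and 12 December 2006.

2005-12-08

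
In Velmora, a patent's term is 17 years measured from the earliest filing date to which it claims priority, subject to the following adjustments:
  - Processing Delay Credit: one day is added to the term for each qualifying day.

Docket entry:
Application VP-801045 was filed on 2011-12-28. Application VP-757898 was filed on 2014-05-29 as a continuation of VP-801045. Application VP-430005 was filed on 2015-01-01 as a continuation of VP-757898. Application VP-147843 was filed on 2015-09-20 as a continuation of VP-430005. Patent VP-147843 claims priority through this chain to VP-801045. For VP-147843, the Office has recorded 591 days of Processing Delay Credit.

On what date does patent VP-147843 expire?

Earliest priority filing: 28 December 2011.
Base term: 28 December 2011 + 17 years → 28 December 2028.
Processing Delay Credit: +591 days → 11 August 2030.

August 11, 2030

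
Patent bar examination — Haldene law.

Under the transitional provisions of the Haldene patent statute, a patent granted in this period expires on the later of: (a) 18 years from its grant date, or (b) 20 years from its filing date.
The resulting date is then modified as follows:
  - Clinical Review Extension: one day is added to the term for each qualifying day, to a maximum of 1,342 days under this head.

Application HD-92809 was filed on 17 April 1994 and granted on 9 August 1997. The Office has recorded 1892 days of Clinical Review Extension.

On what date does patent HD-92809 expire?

April 12, 2019

(a) grant + 18 years → 9 August 2015.
(b) filing + 20 years → 17 April 2014.
Later of the two: 9 August 2015.
Clinical Review Extension: 1892 days claimed exceeds the 1342-day cap, so +1342 days → 12 April 2019.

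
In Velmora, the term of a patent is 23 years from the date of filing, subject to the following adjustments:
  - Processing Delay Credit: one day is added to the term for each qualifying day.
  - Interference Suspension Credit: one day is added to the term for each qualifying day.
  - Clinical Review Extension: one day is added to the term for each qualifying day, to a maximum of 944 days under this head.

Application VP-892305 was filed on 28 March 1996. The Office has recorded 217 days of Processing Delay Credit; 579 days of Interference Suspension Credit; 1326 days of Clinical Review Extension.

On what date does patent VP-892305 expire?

Base term: filing date + 23 years → 28 March 2019.
Processing Delay Credit: +217 days → 31 October 2019.
Interference Suspension Credit: +579 days → 1 June 2021.
Clinical Review Extension: 1326 days claimed exceeds the 944-day cap, so +944 days → 1 January 2024.

2024-01-01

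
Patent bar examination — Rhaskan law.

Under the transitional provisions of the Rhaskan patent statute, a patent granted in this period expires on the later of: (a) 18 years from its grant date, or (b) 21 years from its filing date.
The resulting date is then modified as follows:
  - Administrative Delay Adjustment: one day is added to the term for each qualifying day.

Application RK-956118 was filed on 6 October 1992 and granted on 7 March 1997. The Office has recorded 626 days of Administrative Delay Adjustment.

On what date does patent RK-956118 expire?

November 22, 2016

(a) grant + 18 years → 7 March 2015.
(b) filing + 21 years → 6 October 2013.
Later of the two: 7 March 2015.
Administrative Delay Adjustment: +626 days → 22 November 2016.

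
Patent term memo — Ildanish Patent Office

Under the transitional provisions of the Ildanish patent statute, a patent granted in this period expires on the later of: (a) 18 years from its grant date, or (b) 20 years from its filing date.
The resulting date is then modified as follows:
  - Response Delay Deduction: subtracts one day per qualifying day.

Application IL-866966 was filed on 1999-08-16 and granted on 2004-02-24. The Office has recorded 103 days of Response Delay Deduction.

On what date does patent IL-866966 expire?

November 13, 2021

(a) grant + 18 years → 24 February 2022.
(b) filing + 20 years → 16 August 2019.
Later of the two: 24 February 2022.
Response Delay Deduction: −103 days → 13 November 2021.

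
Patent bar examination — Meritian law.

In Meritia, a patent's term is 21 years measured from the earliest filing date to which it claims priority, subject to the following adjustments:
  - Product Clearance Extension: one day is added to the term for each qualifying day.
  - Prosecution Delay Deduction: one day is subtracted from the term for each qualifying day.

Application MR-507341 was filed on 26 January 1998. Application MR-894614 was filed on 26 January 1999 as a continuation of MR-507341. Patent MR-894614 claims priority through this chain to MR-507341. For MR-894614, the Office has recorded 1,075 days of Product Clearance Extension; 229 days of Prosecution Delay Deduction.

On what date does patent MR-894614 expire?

Earliest priority filing: 26 January 1998.
Base term: 26 January 1998 + 21 years → 26 January 2019.
Product Clearance Extension: +1075 days → 5 January 2022.
Prosecution Delay Deduction: −229 days → 21 May 2021.

2021-05-21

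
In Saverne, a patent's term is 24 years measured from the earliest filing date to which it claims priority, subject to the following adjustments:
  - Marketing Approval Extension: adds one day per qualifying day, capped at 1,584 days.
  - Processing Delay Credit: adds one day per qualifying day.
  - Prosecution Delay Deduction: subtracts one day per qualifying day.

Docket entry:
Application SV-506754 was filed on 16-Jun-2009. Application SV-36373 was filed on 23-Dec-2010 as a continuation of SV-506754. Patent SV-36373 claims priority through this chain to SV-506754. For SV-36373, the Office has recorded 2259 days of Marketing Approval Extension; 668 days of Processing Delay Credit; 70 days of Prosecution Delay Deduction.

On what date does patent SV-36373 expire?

Earliest priority filing: 16 June 2009.
Base term: 16 June 2009 + 24 years → 16 June 2033.
Marketing Approval Extension: 2259 days claimed exceeds the 1584-day cap, so +1584 days → 17 October 2037.
Processing Delay Credit: +668 days → 16 August 2039.
Prosecution Delay Deduction: −70 days → 7 June 2039.

June 7, 2039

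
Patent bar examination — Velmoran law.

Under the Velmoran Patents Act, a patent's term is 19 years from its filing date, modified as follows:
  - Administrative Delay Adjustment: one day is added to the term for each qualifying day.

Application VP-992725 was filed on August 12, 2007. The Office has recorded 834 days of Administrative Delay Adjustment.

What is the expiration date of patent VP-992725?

2028-11-23

Base term: filing date + 19 years → 12 August 2026.
Administrative Delay Adjustment: +834 days → 23 November 2028.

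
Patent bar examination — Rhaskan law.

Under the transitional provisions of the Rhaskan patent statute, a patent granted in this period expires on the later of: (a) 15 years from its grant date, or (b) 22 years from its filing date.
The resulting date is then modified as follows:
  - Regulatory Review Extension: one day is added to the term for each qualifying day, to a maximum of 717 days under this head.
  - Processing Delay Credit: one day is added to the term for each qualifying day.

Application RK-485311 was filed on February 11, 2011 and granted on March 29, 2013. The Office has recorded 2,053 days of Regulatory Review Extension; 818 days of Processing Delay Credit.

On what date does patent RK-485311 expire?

(a) grant + 15 years → 29 March 2028.
(b) filing + 22 years → 11 February 2033.
Later of the two: 11 February 2033.
Regulatory Review Extension: 2053 days claimed exceeds the 717-day cap, so +717 days → 29 January 2035.
Processing Delay Credit: +818 days → 26 April 2037.

2037-04-26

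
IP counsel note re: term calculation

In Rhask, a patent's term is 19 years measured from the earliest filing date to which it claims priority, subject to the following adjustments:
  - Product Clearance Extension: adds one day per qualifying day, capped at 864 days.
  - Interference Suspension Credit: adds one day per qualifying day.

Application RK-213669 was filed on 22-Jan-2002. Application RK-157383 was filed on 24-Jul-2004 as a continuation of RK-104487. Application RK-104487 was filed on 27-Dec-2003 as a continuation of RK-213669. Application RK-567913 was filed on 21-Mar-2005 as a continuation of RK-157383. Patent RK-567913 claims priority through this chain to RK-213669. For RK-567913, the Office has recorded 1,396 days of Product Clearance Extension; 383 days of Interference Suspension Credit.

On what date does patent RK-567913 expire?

June 22, 2024

Earliest priority filing: 22 January 2002.
Base term: 22 January 2002 + 19 years → 22 January 2021.
Product Clearance Extension: 1396 days claimed exceeds the 864-day cap, so +864 days → 5 June 2023.
Interference Suspension Credit: +383 days → 22 June 2024.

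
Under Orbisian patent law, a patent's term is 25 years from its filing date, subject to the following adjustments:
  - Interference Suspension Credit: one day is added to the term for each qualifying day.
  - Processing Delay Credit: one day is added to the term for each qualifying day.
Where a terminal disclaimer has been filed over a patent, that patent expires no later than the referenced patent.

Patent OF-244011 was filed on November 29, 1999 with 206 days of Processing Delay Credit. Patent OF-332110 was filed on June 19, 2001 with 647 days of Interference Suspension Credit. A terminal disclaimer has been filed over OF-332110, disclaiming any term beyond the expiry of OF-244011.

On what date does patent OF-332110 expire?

Natural term of OF-332110:
  Base: filing + 25 years → 19 June 2026.
  Interference Suspension Credit: +647 days → 27 March 2028.
Expiry of referenced patent OF-244011:
  Base: filing + 25 years → 29 November 2024.
  Processing Delay Credit: +206 days → 23 June 2025.
Terminal disclaimer: OF-332110 expires on the earlier of 27 March 2028 and 23 June 2025.

June 23, 2025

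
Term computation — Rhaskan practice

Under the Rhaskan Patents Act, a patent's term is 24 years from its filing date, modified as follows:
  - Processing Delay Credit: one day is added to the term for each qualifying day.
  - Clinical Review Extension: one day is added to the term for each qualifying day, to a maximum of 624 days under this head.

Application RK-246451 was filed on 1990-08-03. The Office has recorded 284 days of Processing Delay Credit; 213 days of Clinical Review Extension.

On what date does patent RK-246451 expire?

2015-12-13

Base term: filing date + 24 years → 3 August 2014.
Processing Delay Credit: +284 days → 14 May 2015.
Clinical Review Extension: 213 days (within the 624-day cap) → +213 days → 13 December 2015.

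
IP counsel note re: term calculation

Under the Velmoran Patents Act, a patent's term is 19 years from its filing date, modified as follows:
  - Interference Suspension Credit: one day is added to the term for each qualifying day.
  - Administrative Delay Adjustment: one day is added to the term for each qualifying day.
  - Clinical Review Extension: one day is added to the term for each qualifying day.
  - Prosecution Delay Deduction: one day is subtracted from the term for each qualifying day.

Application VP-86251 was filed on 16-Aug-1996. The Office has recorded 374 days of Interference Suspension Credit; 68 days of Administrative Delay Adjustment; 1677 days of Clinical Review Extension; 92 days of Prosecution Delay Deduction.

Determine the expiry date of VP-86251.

Base term: filing date + 19 years → 16 August 2015.
Interference Suspension Credit: +374 days → 24 August 2016.
Administrative Delay Adjustment: +68 days → 31 October 2016.
Clinical Review Extension: +1677 days → 4 June 2021.
Prosecution Delay Deduction: −92 days → 4 March 2021.

2021-03-04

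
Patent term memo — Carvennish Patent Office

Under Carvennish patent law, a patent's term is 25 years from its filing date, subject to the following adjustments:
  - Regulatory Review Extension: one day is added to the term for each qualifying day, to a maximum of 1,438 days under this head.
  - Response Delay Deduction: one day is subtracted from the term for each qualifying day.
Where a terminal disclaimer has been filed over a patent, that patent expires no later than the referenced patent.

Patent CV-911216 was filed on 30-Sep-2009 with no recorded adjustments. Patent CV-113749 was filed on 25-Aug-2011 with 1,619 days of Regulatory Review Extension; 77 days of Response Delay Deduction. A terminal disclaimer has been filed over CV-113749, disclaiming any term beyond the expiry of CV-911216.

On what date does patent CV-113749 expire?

Natural term of CV-113749:
  Base: filing + 25 years → 25 August 2036.
  Regulatory Review Extension: 1619 days claimed exceeds the 1438-day cap, so +1438 days → 2 August 2040.
  Response Delay Deduction: −77 days → 17 May 2040.
Expiry of referenced patent CV-911216:
  Base: filing + 25 years → 30 September 2034.
Terminal disclaimer: CV-113749 expires on the earlier of 17 May 2040 and 30 September 2034.

2034-09-30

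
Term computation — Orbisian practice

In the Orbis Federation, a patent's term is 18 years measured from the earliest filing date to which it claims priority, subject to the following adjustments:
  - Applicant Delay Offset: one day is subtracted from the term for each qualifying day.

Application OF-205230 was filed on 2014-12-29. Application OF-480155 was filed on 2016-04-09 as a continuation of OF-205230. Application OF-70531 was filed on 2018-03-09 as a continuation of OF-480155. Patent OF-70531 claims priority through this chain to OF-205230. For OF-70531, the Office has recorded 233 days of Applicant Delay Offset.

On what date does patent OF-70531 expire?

May 10, 2032

Earliest priority filing: 29 December 2014.
Base term: 29 December 2014 + 18 years → 29 December 2032.
Applicant Delay Offset: −233 days → 10 May 2032.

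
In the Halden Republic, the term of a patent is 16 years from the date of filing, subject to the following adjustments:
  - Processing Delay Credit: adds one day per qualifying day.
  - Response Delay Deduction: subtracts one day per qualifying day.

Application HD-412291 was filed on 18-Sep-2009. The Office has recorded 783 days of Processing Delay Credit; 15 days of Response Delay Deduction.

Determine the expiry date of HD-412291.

October 26, 2027

Base term: filing date + 16 years → 18 September 2025.
Processing Delay Credit: +783 days → 10 November 2027.
Response Delay Deduction: −15 days → 26 October 2027.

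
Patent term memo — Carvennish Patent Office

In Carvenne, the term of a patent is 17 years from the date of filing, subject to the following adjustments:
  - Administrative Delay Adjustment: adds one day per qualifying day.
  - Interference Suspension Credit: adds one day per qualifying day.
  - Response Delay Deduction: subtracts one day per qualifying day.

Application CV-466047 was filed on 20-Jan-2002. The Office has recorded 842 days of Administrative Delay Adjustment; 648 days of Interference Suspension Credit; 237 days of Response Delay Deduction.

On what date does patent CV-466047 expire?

2022-06-26

Base term: filing date + 17 years → 20 January 2019.
Administrative Delay Adjustment: +842 days → 11 May 2021.
Interference Suspension Credit: +648 days → 18 February 2023.
Response Delay Deduction: −237 days → 26 June 2022.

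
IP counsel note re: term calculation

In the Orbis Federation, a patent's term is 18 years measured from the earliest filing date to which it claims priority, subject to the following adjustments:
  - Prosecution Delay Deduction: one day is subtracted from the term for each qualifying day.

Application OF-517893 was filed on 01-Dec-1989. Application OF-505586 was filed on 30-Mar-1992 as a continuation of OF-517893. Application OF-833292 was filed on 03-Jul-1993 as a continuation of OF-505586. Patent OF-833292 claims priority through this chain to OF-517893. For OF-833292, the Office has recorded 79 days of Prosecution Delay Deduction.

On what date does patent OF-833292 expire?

Earliest priority filing: 1 December 1989.
Base term: 1 December 1989 + 18 years → 1 December 2007.
Prosecution Delay Deduction: −79 days → 13 September 2007.

2007-09-13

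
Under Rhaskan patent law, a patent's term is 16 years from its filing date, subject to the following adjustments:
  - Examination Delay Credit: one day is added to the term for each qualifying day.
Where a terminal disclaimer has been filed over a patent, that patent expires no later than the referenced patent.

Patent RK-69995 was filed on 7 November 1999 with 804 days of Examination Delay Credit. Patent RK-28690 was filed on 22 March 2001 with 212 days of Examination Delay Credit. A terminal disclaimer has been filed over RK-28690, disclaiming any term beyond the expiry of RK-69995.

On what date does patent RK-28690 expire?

2017-10-20

Natural term of RK-28690:
  Base: filing + 16 years → 22 March 2017.
  Examination Delay Credit: +212 days → 20 October 2017.
Expiry of referenced patent RK-69995:
  Base: filing + 16 years → 7 November 2015.
  Examination Delay Credit: +804 days → 19 January 2018.
Terminal disclaimer: RK-28690 expires on the earlier of 20 October 2017 and 19 January 2018.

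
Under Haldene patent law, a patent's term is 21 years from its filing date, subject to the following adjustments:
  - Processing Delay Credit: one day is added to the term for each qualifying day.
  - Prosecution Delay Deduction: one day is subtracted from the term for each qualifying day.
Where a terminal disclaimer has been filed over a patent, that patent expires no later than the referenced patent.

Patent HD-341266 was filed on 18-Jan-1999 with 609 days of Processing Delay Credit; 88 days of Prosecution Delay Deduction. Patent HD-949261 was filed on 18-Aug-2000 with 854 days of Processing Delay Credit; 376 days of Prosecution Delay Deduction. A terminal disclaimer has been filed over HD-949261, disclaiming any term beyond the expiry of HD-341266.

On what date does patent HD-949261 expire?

2021-06-22

Natural term of HD-949261:
  Base: filing + 21 years → 18 August 2021.
  Processing Delay Credit: +854 days → 20 December 2023.
  Prosecution Delay Deduction: −376 days → 9 December 2022.
Expiry of referenced patent HD-341266:
  Base: filing + 21 years → 18 January 2020.
  Processing Delay Credit: +609 days → 18 September 2021.
  Prosecution Delay Deduction: −88 days → 22 June 2021.
Terminal disclaimer: HD-949261 expires on the earlier of 9 December 2022 and 22 June 2021.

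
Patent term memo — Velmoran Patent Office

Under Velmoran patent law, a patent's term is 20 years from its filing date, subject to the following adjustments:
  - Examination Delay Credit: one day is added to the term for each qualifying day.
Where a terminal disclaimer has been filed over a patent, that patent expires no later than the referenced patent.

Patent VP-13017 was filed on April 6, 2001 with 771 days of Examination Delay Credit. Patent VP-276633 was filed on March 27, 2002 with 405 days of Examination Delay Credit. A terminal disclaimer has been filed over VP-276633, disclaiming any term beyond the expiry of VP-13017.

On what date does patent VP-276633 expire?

May 6, 2023

Natural term of VP-276633:
  Base: filing + 20 years → 27 March 2022.
  Examination Delay Credit: +405 days → 6 May 2023.
Expiry of referenced patent VP-13017:
  Base: filing + 20 years → 6 April 2021.
  Examination Delay Credit: +771 days → 17 May 2023.
Terminal disclaimer: VP-276633 expires on the earlier of 6 May 2023 and 17 May 2023.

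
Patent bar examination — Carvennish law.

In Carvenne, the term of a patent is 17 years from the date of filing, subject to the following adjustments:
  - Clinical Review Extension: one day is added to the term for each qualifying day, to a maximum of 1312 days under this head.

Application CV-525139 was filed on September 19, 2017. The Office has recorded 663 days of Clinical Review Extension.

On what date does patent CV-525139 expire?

Base term: filing date + 17 years → 19 September 2034.
Clinical Review Extension: 663 days (within the 1312-day cap) → +663 days → 13 July 2036.

July 13, 2036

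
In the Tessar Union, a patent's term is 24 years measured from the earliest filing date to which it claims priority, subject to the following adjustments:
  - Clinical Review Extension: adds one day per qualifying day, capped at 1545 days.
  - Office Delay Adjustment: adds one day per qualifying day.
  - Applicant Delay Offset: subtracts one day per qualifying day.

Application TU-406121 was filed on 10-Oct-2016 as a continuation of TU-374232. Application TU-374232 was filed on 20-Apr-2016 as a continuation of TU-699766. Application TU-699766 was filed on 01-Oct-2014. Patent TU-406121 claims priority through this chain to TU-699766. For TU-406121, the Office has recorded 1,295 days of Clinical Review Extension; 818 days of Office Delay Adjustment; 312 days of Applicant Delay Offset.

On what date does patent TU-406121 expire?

2043-09-06

Earliest priority filing: 1 October 2014.
Base term: 1 October 2014 + 24 years → 1 October 2038.
Clinical Review Extension: 1295 days (within the 1545-day cap) → +1295 days → 18 April 2042.
Office Delay Adjustment: +818 days → 14 July 2044.
Applicant Delay Offset: −312 days → 6 September 2043.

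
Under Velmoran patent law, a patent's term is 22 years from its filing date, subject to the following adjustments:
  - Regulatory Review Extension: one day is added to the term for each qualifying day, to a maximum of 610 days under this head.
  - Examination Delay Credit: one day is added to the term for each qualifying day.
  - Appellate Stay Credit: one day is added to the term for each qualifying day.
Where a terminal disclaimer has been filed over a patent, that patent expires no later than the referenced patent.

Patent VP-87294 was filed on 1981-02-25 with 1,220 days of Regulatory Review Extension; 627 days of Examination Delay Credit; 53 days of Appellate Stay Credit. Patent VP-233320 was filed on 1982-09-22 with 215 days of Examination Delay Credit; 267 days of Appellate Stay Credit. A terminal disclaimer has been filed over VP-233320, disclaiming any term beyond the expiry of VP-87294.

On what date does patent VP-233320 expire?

January 17, 2006

Natural term of VP-233320:
  Base: filing + 22 years → 22 September 2004.
  Examination Delay Credit: +215 days → 25 April 2005.
  Appellate Stay Credit: +267 days → 17 January 2006.
Expiry of referenced patent VP-87294:
  Base: filing + 22 years → 25 February 2003.
  Regulatory Review Extension: 1220 days claimed exceeds the 610-day cap, so +610 days → 27 October 2004.
  Examination Delay Credit: +627 days → 16 July 2006.
  Appellate Stay Credit: +53 days → 7 September 2006.
Terminal disclaimer: VP-233320 expires on the earlier of 17 January 2006 and 7 September 2006.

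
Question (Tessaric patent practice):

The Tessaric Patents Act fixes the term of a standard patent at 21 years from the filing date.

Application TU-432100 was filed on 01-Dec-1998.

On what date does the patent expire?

Filing date + 21 years → 1 December 2019.

December 1, 2019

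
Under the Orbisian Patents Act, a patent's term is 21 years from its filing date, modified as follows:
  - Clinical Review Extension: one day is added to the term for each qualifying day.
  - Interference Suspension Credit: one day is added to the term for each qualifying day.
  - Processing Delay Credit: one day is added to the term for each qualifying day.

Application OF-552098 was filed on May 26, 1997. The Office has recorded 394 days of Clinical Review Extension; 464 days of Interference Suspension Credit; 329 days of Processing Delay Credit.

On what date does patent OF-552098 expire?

2021-08-25

Base term: filing date + 21 years → 26 May 2018.
Clinical Review Extension: +394 days → 24 June 2019.
Interference Suspension Credit: +464 days → 30 September 2020.
Processing Delay Credit: +329 days → 25 August 2021.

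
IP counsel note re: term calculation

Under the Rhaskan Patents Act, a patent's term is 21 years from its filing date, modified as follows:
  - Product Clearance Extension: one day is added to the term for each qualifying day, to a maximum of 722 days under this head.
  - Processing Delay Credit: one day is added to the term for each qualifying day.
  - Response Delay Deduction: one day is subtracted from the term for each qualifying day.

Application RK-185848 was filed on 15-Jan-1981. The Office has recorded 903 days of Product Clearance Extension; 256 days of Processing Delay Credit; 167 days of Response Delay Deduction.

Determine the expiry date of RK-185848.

April 5, 2004

Base term: filing date + 21 years → 15 January 2002.
Product Clearance Extension: 903 days claimed exceeds the 722-day cap, so +722 days → 7 January 2004.
Processing Delay Credit: +256 days → 19 September 2004.
Response Delay Deduction: −167 days → 5 April 2004.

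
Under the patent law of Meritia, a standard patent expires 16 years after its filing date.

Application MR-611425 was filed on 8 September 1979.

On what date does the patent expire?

Filing date + 16 years → 8 September 1995.

1995-09-08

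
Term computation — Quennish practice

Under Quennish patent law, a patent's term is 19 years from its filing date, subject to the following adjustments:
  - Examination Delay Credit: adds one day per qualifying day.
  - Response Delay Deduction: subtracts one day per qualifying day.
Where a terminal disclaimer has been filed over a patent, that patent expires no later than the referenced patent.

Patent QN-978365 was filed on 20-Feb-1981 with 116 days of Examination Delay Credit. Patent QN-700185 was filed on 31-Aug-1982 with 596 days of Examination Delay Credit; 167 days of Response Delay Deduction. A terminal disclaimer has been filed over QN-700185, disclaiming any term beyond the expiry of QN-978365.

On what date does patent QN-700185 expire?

Natural term of QN-700185:
  Base: filing + 19 years → 31 August 2001.
  Examination Delay Credit: +596 days → 19 April 2003.
  Response Delay Deduction: −167 days → 3 November 2002.
Expiry of referenced patent QN-978365:
  Base: filing + 19 years → 20 February 2000.
  Examination Delay Credit: +116 days → 15 June 2000.
Terminal disclaimer: QN-700185 expires on the earlier of 3 November 2002 and 15 June 2000.

2000-06-15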